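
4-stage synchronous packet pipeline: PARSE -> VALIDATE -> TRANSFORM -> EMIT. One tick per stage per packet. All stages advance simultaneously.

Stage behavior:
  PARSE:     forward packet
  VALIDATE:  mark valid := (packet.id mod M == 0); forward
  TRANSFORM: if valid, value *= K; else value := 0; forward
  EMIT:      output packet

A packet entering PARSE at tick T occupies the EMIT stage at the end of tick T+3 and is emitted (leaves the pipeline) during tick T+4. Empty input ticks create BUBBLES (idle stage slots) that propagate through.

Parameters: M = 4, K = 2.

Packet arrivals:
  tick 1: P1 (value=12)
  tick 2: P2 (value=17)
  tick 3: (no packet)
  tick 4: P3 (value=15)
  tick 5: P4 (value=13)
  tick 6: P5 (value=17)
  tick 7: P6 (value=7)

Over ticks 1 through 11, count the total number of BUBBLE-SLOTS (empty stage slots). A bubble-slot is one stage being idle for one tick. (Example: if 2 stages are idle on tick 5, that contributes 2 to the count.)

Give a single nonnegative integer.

Tick 1: [PARSE:P1(v=12,ok=F), VALIDATE:-, TRANSFORM:-, EMIT:-] out:-; bubbles=3
Tick 2: [PARSE:P2(v=17,ok=F), VALIDATE:P1(v=12,ok=F), TRANSFORM:-, EMIT:-] out:-; bubbles=2
Tick 3: [PARSE:-, VALIDATE:P2(v=17,ok=F), TRANSFORM:P1(v=0,ok=F), EMIT:-] out:-; bubbles=2
Tick 4: [PARSE:P3(v=15,ok=F), VALIDATE:-, TRANSFORM:P2(v=0,ok=F), EMIT:P1(v=0,ok=F)] out:-; bubbles=1
Tick 5: [PARSE:P4(v=13,ok=F), VALIDATE:P3(v=15,ok=F), TRANSFORM:-, EMIT:P2(v=0,ok=F)] out:P1(v=0); bubbles=1
Tick 6: [PARSE:P5(v=17,ok=F), VALIDATE:P4(v=13,ok=T), TRANSFORM:P3(v=0,ok=F), EMIT:-] out:P2(v=0); bubbles=1
Tick 7: [PARSE:P6(v=7,ok=F), VALIDATE:P5(v=17,ok=F), TRANSFORM:P4(v=26,ok=T), EMIT:P3(v=0,ok=F)] out:-; bubbles=0
Tick 8: [PARSE:-, VALIDATE:P6(v=7,ok=F), TRANSFORM:P5(v=0,ok=F), EMIT:P4(v=26,ok=T)] out:P3(v=0); bubbles=1
Tick 9: [PARSE:-, VALIDATE:-, TRANSFORM:P6(v=0,ok=F), EMIT:P5(v=0,ok=F)] out:P4(v=26); bubbles=2
Tick 10: [PARSE:-, VALIDATE:-, TRANSFORM:-, EMIT:P6(v=0,ok=F)] out:P5(v=0); bubbles=3
Tick 11: [PARSE:-, VALIDATE:-, TRANSFORM:-, EMIT:-] out:P6(v=0); bubbles=4
Total bubble-slots: 20

Answer: 20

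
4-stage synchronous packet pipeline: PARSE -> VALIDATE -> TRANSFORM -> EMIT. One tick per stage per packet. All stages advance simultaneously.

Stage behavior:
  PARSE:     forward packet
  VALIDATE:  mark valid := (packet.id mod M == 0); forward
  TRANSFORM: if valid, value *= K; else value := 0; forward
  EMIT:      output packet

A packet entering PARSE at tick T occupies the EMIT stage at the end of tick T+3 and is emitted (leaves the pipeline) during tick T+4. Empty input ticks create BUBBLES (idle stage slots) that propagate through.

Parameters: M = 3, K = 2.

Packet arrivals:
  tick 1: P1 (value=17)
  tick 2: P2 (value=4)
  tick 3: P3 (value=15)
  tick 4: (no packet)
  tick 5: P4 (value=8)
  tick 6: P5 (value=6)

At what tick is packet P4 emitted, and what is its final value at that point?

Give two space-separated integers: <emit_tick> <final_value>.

Tick 1: [PARSE:P1(v=17,ok=F), VALIDATE:-, TRANSFORM:-, EMIT:-] out:-; in:P1
Tick 2: [PARSE:P2(v=4,ok=F), VALIDATE:P1(v=17,ok=F), TRANSFORM:-, EMIT:-] out:-; in:P2
Tick 3: [PARSE:P3(v=15,ok=F), VALIDATE:P2(v=4,ok=F), TRANSFORM:P1(v=0,ok=F), EMIT:-] out:-; in:P3
Tick 4: [PARSE:-, VALIDATE:P3(v=15,ok=T), TRANSFORM:P2(v=0,ok=F), EMIT:P1(v=0,ok=F)] out:-; in:-
Tick 5: [PARSE:P4(v=8,ok=F), VALIDATE:-, TRANSFORM:P3(v=30,ok=T), EMIT:P2(v=0,ok=F)] out:P1(v=0); in:P4
Tick 6: [PARSE:P5(v=6,ok=F), VALIDATE:P4(v=8,ok=F), TRANSFORM:-, EMIT:P3(v=30,ok=T)] out:P2(v=0); in:P5
Tick 7: [PARSE:-, VALIDATE:P5(v=6,ok=F), TRANSFORM:P4(v=0,ok=F), EMIT:-] out:P3(v=30); in:-
Tick 8: [PARSE:-, VALIDATE:-, TRANSFORM:P5(v=0,ok=F), EMIT:P4(v=0,ok=F)] out:-; in:-
Tick 9: [PARSE:-, VALIDATE:-, TRANSFORM:-, EMIT:P5(v=0,ok=F)] out:P4(v=0); in:-
Tick 10: [PARSE:-, VALIDATE:-, TRANSFORM:-, EMIT:-] out:P5(v=0); in:-
P4: arrives tick 5, valid=False (id=4, id%3=1), emit tick 9, final value 0

Answer: 9 0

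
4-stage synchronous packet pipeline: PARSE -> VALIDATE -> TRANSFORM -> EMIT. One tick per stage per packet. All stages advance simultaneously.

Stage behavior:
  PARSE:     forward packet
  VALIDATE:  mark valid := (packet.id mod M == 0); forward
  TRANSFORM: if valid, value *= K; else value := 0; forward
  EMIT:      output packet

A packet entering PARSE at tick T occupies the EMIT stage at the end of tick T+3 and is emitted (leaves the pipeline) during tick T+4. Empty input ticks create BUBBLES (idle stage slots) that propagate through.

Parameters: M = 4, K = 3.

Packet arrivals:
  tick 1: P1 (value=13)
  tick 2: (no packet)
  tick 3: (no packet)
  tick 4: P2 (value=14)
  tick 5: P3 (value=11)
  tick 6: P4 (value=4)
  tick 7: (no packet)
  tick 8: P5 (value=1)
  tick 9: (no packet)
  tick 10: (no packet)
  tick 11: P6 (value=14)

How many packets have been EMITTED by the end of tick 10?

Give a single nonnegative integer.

Answer: 4

Derivation:
Tick 1: [PARSE:P1(v=13,ok=F), VALIDATE:-, TRANSFORM:-, EMIT:-] out:-; in:P1
Tick 2: [PARSE:-, VALIDATE:P1(v=13,ok=F), TRANSFORM:-, EMIT:-] out:-; in:-
Tick 3: [PARSE:-, VALIDATE:-, TRANSFORM:P1(v=0,ok=F), EMIT:-] out:-; in:-
Tick 4: [PARSE:P2(v=14,ok=F), VALIDATE:-, TRANSFORM:-, EMIT:P1(v=0,ok=F)] out:-; in:P2
Tick 5: [PARSE:P3(v=11,ok=F), VALIDATE:P2(v=14,ok=F), TRANSFORM:-, EMIT:-] out:P1(v=0); in:P3
Tick 6: [PARSE:P4(v=4,ok=F), VALIDATE:P3(v=11,ok=F), TRANSFORM:P2(v=0,ok=F), EMIT:-] out:-; in:P4
Tick 7: [PARSE:-, VALIDATE:P4(v=4,ok=T), TRANSFORM:P3(v=0,ok=F), EMIT:P2(v=0,ok=F)] out:-; in:-
Tick 8: [PARSE:P5(v=1,ok=F), VALIDATE:-, TRANSFORM:P4(v=12,ok=T), EMIT:P3(v=0,ok=F)] out:P2(v=0); in:P5
Tick 9: [PARSE:-, VALIDATE:P5(v=1,ok=F), TRANSFORM:-, EMIT:P4(v=12,ok=T)] out:P3(v=0); in:-
Tick 10: [PARSE:-, VALIDATE:-, TRANSFORM:P5(v=0,ok=F), EMIT:-] out:P4(v=12); in:-
Emitted by tick 10: ['P1', 'P2', 'P3', 'P4']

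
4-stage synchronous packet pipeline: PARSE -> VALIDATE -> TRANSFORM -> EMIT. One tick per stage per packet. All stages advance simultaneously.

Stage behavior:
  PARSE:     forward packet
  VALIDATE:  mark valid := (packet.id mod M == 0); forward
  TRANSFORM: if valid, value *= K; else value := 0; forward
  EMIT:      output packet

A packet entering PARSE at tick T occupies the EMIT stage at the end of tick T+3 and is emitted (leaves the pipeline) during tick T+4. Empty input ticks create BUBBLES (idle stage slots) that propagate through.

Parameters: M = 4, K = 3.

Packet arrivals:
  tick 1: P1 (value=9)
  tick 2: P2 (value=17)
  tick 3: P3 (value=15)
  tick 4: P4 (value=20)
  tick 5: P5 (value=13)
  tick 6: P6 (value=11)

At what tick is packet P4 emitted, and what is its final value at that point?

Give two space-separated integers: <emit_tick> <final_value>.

Tick 1: [PARSE:P1(v=9,ok=F), VALIDATE:-, TRANSFORM:-, EMIT:-] out:-; in:P1
Tick 2: [PARSE:P2(v=17,ok=F), VALIDATE:P1(v=9,ok=F), TRANSFORM:-, EMIT:-] out:-; in:P2
Tick 3: [PARSE:P3(v=15,ok=F), VALIDATE:P2(v=17,ok=F), TRANSFORM:P1(v=0,ok=F), EMIT:-] out:-; in:P3
Tick 4: [PARSE:P4(v=20,ok=F), VALIDATE:P3(v=15,ok=F), TRANSFORM:P2(v=0,ok=F), EMIT:P1(v=0,ok=F)] out:-; in:P4
Tick 5: [PARSE:P5(v=13,ok=F), VALIDATE:P4(v=20,ok=T), TRANSFORM:P3(v=0,ok=F), EMIT:P2(v=0,ok=F)] out:P1(v=0); in:P5
Tick 6: [PARSE:P6(v=11,ok=F), VALIDATE:P5(v=13,ok=F), TRANSFORM:P4(v=60,ok=T), EMIT:P3(v=0,ok=F)] out:P2(v=0); in:P6
Tick 7: [PARSE:-, VALIDATE:P6(v=11,ok=F), TRANSFORM:P5(v=0,ok=F), EMIT:P4(v=60,ok=T)] out:P3(v=0); in:-
Tick 8: [PARSE:-, VALIDATE:-, TRANSFORM:P6(v=0,ok=F), EMIT:P5(v=0,ok=F)] out:P4(v=60); in:-
Tick 9: [PARSE:-, VALIDATE:-, TRANSFORM:-, EMIT:P6(v=0,ok=F)] out:P5(v=0); in:-
Tick 10: [PARSE:-, VALIDATE:-, TRANSFORM:-, EMIT:-] out:P6(v=0); in:-
P4: arrives tick 4, valid=True (id=4, id%4=0), emit tick 8, final value 60

Answer: 8 60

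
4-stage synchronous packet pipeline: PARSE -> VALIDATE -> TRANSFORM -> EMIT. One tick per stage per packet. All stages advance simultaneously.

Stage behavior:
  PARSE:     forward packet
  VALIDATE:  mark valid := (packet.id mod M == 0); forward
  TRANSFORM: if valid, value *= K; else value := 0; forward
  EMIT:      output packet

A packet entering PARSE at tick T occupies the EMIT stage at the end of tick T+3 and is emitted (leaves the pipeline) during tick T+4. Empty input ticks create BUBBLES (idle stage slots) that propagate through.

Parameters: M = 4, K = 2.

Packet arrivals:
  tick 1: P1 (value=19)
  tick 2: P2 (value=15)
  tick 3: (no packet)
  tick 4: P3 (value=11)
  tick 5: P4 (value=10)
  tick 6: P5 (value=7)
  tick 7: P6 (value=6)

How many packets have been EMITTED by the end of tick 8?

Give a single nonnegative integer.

Tick 1: [PARSE:P1(v=19,ok=F), VALIDATE:-, TRANSFORM:-, EMIT:-] out:-; in:P1
Tick 2: [PARSE:P2(v=15,ok=F), VALIDATE:P1(v=19,ok=F), TRANSFORM:-, EMIT:-] out:-; in:P2
Tick 3: [PARSE:-, VALIDATE:P2(v=15,ok=F), TRANSFORM:P1(v=0,ok=F), EMIT:-] out:-; in:-
Tick 4: [PARSE:P3(v=11,ok=F), VALIDATE:-, TRANSFORM:P2(v=0,ok=F), EMIT:P1(v=0,ok=F)] out:-; in:P3
Tick 5: [PARSE:P4(v=10,ok=F), VALIDATE:P3(v=11,ok=F), TRANSFORM:-, EMIT:P2(v=0,ok=F)] out:P1(v=0); in:P4
Tick 6: [PARSE:P5(v=7,ok=F), VALIDATE:P4(v=10,ok=T), TRANSFORM:P3(v=0,ok=F), EMIT:-] out:P2(v=0); in:P5
Tick 7: [PARSE:P6(v=6,ok=F), VALIDATE:P5(v=7,ok=F), TRANSFORM:P4(v=20,ok=T), EMIT:P3(v=0,ok=F)] out:-; in:P6
Tick 8: [PARSE:-, VALIDATE:P6(v=6,ok=F), TRANSFORM:P5(v=0,ok=F), EMIT:P4(v=20,ok=T)] out:P3(v=0); in:-
Emitted by tick 8: ['P1', 'P2', 'P3']

Answer: 3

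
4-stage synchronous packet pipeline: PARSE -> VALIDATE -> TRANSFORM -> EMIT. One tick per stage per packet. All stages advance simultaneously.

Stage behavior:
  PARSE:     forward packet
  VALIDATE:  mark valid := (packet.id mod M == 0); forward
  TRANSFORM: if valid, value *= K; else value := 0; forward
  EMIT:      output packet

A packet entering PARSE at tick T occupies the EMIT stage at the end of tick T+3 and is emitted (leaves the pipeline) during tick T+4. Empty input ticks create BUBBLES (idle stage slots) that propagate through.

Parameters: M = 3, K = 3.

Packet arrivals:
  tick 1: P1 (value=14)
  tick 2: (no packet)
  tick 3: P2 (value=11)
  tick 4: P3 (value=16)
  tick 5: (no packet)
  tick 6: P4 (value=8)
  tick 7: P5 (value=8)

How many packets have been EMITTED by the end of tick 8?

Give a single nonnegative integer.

Tick 1: [PARSE:P1(v=14,ok=F), VALIDATE:-, TRANSFORM:-, EMIT:-] out:-; in:P1
Tick 2: [PARSE:-, VALIDATE:P1(v=14,ok=F), TRANSFORM:-, EMIT:-] out:-; in:-
Tick 3: [PARSE:P2(v=11,ok=F), VALIDATE:-, TRANSFORM:P1(v=0,ok=F), EMIT:-] out:-; in:P2
Tick 4: [PARSE:P3(v=16,ok=F), VALIDATE:P2(v=11,ok=F), TRANSFORM:-, EMIT:P1(v=0,ok=F)] out:-; in:P3
Tick 5: [PARSE:-, VALIDATE:P3(v=16,ok=T), TRANSFORM:P2(v=0,ok=F), EMIT:-] out:P1(v=0); in:-
Tick 6: [PARSE:P4(v=8,ok=F), VALIDATE:-, TRANSFORM:P3(v=48,ok=T), EMIT:P2(v=0,ok=F)] out:-; in:P4
Tick 7: [PARSE:P5(v=8,ok=F), VALIDATE:P4(v=8,ok=F), TRANSFORM:-, EMIT:P3(v=48,ok=T)] out:P2(v=0); in:P5
Tick 8: [PARSE:-, VALIDATE:P5(v=8,ok=F), TRANSFORM:P4(v=0,ok=F), EMIT:-] out:P3(v=48); in:-
Emitted by tick 8: ['P1', 'P2', 'P3']

Answer: 3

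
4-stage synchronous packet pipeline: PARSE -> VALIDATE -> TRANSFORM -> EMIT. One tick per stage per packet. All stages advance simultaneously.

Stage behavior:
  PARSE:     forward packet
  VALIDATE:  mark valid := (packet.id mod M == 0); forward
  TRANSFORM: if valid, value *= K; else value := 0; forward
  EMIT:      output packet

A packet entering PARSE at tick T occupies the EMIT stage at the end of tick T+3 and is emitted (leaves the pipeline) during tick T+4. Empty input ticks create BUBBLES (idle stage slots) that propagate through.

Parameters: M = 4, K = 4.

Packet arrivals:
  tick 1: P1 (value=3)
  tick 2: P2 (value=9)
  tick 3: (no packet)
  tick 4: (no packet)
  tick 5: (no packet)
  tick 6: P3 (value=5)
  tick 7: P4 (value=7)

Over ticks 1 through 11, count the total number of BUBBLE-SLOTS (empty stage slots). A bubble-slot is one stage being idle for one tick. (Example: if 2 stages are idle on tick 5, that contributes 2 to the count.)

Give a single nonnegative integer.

Answer: 28

Derivation:
Tick 1: [PARSE:P1(v=3,ok=F), VALIDATE:-, TRANSFORM:-, EMIT:-] out:-; bubbles=3
Tick 2: [PARSE:P2(v=9,ok=F), VALIDATE:P1(v=3,ok=F), TRANSFORM:-, EMIT:-] out:-; bubbles=2
Tick 3: [PARSE:-, VALIDATE:P2(v=9,ok=F), TRANSFORM:P1(v=0,ok=F), EMIT:-] out:-; bubbles=2
Tick 4: [PARSE:-, VALIDATE:-, TRANSFORM:P2(v=0,ok=F), EMIT:P1(v=0,ok=F)] out:-; bubbles=2
Tick 5: [PARSE:-, VALIDATE:-, TRANSFORM:-, EMIT:P2(v=0,ok=F)] out:P1(v=0); bubbles=3
Tick 6: [PARSE:P3(v=5,ok=F), VALIDATE:-, TRANSFORM:-, EMIT:-] out:P2(v=0); bubbles=3
Tick 7: [PARSE:P4(v=7,ok=F), VALIDATE:P3(v=5,ok=F), TRANSFORM:-, EMIT:-] out:-; bubbles=2
Tick 8: [PARSE:-, VALIDATE:P4(v=7,ok=T), TRANSFORM:P3(v=0,ok=F), EMIT:-] out:-; bubbles=2
Tick 9: [PARSE:-, VALIDATE:-, TRANSFORM:P4(v=28,ok=T), EMIT:P3(v=0,ok=F)] out:-; bubbles=2
Tick 10: [PARSE:-, VALIDATE:-, TRANSFORM:-, EMIT:P4(v=28,ok=T)] out:P3(v=0); bubbles=3
Tick 11: [PARSE:-, VALIDATE:-, TRANSFORM:-, EMIT:-] out:P4(v=28); bubbles=4
Total bubble-slots: 28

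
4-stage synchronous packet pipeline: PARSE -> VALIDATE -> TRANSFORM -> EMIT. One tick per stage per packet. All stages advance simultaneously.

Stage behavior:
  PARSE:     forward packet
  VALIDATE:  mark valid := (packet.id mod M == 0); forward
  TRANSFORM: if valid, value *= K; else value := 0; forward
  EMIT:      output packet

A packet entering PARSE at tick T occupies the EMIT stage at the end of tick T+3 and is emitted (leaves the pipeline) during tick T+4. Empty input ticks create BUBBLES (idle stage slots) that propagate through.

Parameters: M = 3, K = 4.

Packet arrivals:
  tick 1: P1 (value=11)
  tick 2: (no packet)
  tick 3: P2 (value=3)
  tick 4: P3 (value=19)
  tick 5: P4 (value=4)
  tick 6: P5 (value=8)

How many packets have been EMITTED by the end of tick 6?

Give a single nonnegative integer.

Answer: 1

Derivation:
Tick 1: [PARSE:P1(v=11,ok=F), VALIDATE:-, TRANSFORM:-, EMIT:-] out:-; in:P1
Tick 2: [PARSE:-, VALIDATE:P1(v=11,ok=F), TRANSFORM:-, EMIT:-] out:-; in:-
Tick 3: [PARSE:P2(v=3,ok=F), VALIDATE:-, TRANSFORM:P1(v=0,ok=F), EMIT:-] out:-; in:P2
Tick 4: [PARSE:P3(v=19,ok=F), VALIDATE:P2(v=3,ok=F), TRANSFORM:-, EMIT:P1(v=0,ok=F)] out:-; in:P3
Tick 5: [PARSE:P4(v=4,ok=F), VALIDATE:P3(v=19,ok=T), TRANSFORM:P2(v=0,ok=F), EMIT:-] out:P1(v=0); in:P4
Tick 6: [PARSE:P5(v=8,ok=F), VALIDATE:P4(v=4,ok=F), TRANSFORM:P3(v=76,ok=T), EMIT:P2(v=0,ok=F)] out:-; in:P5
Emitted by tick 6: ['P1']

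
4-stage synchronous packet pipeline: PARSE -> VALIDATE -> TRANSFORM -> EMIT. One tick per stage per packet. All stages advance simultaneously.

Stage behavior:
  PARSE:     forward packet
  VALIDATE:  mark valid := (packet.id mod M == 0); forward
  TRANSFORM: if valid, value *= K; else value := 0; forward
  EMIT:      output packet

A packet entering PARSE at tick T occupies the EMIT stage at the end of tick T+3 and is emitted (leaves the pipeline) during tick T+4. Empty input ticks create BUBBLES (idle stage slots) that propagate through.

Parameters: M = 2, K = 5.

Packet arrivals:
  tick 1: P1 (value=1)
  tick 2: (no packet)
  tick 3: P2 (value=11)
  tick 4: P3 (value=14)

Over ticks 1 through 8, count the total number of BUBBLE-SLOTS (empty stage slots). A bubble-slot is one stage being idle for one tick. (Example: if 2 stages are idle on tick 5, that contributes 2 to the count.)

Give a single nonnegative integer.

Answer: 20

Derivation:
Tick 1: [PARSE:P1(v=1,ok=F), VALIDATE:-, TRANSFORM:-, EMIT:-] out:-; bubbles=3
Tick 2: [PARSE:-, VALIDATE:P1(v=1,ok=F), TRANSFORM:-, EMIT:-] out:-; bubbles=3
Tick 3: [PARSE:P2(v=11,ok=F), VALIDATE:-, TRANSFORM:P1(v=0,ok=F), EMIT:-] out:-; bubbles=2
Tick 4: [PARSE:P3(v=14,ok=F), VALIDATE:P2(v=11,ok=T), TRANSFORM:-, EMIT:P1(v=0,ok=F)] out:-; bubbles=1
Tick 5: [PARSE:-, VALIDATE:P3(v=14,ok=F), TRANSFORM:P2(v=55,ok=T), EMIT:-] out:P1(v=0); bubbles=2
Tick 6: [PARSE:-, VALIDATE:-, TRANSFORM:P3(v=0,ok=F), EMIT:P2(v=55,ok=T)] out:-; bubbles=2
Tick 7: [PARSE:-, VALIDATE:-, TRANSFORM:-, EMIT:P3(v=0,ok=F)] out:P2(v=55); bubbles=3
Tick 8: [PARSE:-, VALIDATE:-, TRANSFORM:-, EMIT:-] out:P3(v=0); bubbles=4
Total bubble-slots: 20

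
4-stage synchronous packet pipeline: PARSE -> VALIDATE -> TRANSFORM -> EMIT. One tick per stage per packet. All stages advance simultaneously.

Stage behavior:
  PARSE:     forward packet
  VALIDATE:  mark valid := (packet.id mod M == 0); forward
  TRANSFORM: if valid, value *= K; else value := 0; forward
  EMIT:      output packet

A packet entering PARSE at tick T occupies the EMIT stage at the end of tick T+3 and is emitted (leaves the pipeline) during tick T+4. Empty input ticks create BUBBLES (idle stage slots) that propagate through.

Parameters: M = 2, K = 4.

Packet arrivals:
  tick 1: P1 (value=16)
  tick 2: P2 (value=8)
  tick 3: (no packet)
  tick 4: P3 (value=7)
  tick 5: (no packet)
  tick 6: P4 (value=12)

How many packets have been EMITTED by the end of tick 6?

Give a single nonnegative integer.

Tick 1: [PARSE:P1(v=16,ok=F), VALIDATE:-, TRANSFORM:-, EMIT:-] out:-; in:P1
Tick 2: [PARSE:P2(v=8,ok=F), VALIDATE:P1(v=16,ok=F), TRANSFORM:-, EMIT:-] out:-; in:P2
Tick 3: [PARSE:-, VALIDATE:P2(v=8,ok=T), TRANSFORM:P1(v=0,ok=F), EMIT:-] out:-; in:-
Tick 4: [PARSE:P3(v=7,ok=F), VALIDATE:-, TRANSFORM:P2(v=32,ok=T), EMIT:P1(v=0,ok=F)] out:-; in:P3
Tick 5: [PARSE:-, VALIDATE:P3(v=7,ok=F), TRANSFORM:-, EMIT:P2(v=32,ok=T)] out:P1(v=0); in:-
Tick 6: [PARSE:P4(v=12,ok=F), VALIDATE:-, TRANSFORM:P3(v=0,ok=F), EMIT:-] out:P2(v=32); in:P4
Emitted by tick 6: ['P1', 'P2']

Answer: 2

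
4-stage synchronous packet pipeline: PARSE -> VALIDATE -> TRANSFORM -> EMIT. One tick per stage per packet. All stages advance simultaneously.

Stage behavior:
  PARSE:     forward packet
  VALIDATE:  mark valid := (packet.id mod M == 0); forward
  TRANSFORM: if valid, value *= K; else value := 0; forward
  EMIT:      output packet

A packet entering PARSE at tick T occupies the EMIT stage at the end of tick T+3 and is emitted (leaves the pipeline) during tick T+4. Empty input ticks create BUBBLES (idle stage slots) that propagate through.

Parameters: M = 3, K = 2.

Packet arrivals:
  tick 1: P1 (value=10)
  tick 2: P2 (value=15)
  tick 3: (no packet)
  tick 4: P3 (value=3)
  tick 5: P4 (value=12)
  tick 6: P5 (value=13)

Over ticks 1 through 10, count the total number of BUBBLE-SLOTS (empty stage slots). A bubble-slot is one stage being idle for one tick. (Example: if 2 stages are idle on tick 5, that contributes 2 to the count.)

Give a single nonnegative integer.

Tick 1: [PARSE:P1(v=10,ok=F), VALIDATE:-, TRANSFORM:-, EMIT:-] out:-; bubbles=3
Tick 2: [PARSE:P2(v=15,ok=F), VALIDATE:P1(v=10,ok=F), TRANSFORM:-, EMIT:-] out:-; bubbles=2
Tick 3: [PARSE:-, VALIDATE:P2(v=15,ok=F), TRANSFORM:P1(v=0,ok=F), EMIT:-] out:-; bubbles=2
Tick 4: [PARSE:P3(v=3,ok=F), VALIDATE:-, TRANSFORM:P2(v=0,ok=F), EMIT:P1(v=0,ok=F)] out:-; bubbles=1
Tick 5: [PARSE:P4(v=12,ok=F), VALIDATE:P3(v=3,ok=T), TRANSFORM:-, EMIT:P2(v=0,ok=F)] out:P1(v=0); bubbles=1
Tick 6: [PARSE:P5(v=13,ok=F), VALIDATE:P4(v=12,ok=F), TRANSFORM:P3(v=6,ok=T), EMIT:-] out:P2(v=0); bubbles=1
Tick 7: [PARSE:-, VALIDATE:P5(v=13,ok=F), TRANSFORM:P4(v=0,ok=F), EMIT:P3(v=6,ok=T)] out:-; bubbles=1
Tick 8: [PARSE:-, VALIDATE:-, TRANSFORM:P5(v=0,ok=F), EMIT:P4(v=0,ok=F)] out:P3(v=6); bubbles=2
Tick 9: [PARSE:-, VALIDATE:-, TRANSFORM:-, EMIT:P5(v=0,ok=F)] out:P4(v=0); bubbles=3
Tick 10: [PARSE:-, VALIDATE:-, TRANSFORM:-, EMIT:-] out:P5(v=0); bubbles=4
Total bubble-slots: 20

Answer: 20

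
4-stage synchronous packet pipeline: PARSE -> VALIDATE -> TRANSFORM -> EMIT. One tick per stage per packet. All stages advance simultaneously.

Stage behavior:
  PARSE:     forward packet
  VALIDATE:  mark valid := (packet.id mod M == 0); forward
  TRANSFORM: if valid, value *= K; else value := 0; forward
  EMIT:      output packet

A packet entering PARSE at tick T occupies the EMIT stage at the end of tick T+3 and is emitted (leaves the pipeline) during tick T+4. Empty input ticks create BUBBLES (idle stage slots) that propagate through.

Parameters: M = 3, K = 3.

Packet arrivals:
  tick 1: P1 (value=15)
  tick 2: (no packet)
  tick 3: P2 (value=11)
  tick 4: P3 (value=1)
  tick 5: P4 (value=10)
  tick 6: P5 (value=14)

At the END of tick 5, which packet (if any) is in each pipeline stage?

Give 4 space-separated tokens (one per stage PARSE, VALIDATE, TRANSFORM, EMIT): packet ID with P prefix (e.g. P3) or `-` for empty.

Answer: P4 P3 P2 -

Derivation:
Tick 1: [PARSE:P1(v=15,ok=F), VALIDATE:-, TRANSFORM:-, EMIT:-] out:-; in:P1
Tick 2: [PARSE:-, VALIDATE:P1(v=15,ok=F), TRANSFORM:-, EMIT:-] out:-; in:-
Tick 3: [PARSE:P2(v=11,ok=F), VALIDATE:-, TRANSFORM:P1(v=0,ok=F), EMIT:-] out:-; in:P2
Tick 4: [PARSE:P3(v=1,ok=F), VALIDATE:P2(v=11,ok=F), TRANSFORM:-, EMIT:P1(v=0,ok=F)] out:-; in:P3
Tick 5: [PARSE:P4(v=10,ok=F), VALIDATE:P3(v=1,ok=T), TRANSFORM:P2(v=0,ok=F), EMIT:-] out:P1(v=0); in:P4
At end of tick 5: ['P4', 'P3', 'P2', '-']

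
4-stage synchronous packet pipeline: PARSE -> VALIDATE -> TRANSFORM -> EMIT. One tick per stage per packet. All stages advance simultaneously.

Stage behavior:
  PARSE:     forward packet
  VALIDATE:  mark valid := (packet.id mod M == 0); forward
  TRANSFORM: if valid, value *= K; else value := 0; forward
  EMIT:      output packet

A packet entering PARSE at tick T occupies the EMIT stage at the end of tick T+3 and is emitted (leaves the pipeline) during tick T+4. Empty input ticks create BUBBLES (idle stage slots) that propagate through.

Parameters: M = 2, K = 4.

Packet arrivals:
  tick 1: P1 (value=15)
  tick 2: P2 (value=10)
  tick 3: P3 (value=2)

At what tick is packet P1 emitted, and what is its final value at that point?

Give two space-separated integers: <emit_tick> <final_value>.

Answer: 5 0

Derivation:
Tick 1: [PARSE:P1(v=15,ok=F), VALIDATE:-, TRANSFORM:-, EMIT:-] out:-; in:P1
Tick 2: [PARSE:P2(v=10,ok=F), VALIDATE:P1(v=15,ok=F), TRANSFORM:-, EMIT:-] out:-; in:P2
Tick 3: [PARSE:P3(v=2,ok=F), VALIDATE:P2(v=10,ok=T), TRANSFORM:P1(v=0,ok=F), EMIT:-] out:-; in:P3
Tick 4: [PARSE:-, VALIDATE:P3(v=2,ok=F), TRANSFORM:P2(v=40,ok=T), EMIT:P1(v=0,ok=F)] out:-; in:-
Tick 5: [PARSE:-, VALIDATE:-, TRANSFORM:P3(v=0,ok=F), EMIT:P2(v=40,ok=T)] out:P1(v=0); in:-
Tick 6: [PARSE:-, VALIDATE:-, TRANSFORM:-, EMIT:P3(v=0,ok=F)] out:P2(v=40); in:-
Tick 7: [PARSE:-, VALIDATE:-, TRANSFORM:-, EMIT:-] out:P3(v=0); in:-
P1: arrives tick 1, valid=False (id=1, id%2=1), emit tick 5, final value 0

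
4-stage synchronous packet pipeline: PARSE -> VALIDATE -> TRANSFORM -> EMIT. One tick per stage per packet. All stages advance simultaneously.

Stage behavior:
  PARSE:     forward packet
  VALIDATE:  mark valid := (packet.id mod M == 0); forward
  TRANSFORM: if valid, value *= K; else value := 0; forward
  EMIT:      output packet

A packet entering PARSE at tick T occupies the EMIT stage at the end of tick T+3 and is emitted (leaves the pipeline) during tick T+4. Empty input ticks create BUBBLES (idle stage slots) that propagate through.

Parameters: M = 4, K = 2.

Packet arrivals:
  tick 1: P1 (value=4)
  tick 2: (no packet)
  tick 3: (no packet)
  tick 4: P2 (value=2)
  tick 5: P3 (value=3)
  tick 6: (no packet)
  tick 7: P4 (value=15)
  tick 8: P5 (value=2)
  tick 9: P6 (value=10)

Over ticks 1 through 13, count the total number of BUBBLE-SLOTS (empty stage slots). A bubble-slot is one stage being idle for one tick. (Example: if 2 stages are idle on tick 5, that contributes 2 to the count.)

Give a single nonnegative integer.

Tick 1: [PARSE:P1(v=4,ok=F), VALIDATE:-, TRANSFORM:-, EMIT:-] out:-; bubbles=3
Tick 2: [PARSE:-, VALIDATE:P1(v=4,ok=F), TRANSFORM:-, EMIT:-] out:-; bubbles=3
Tick 3: [PARSE:-, VALIDATE:-, TRANSFORM:P1(v=0,ok=F), EMIT:-] out:-; bubbles=3
Tick 4: [PARSE:P2(v=2,ok=F), VALIDATE:-, TRANSFORM:-, EMIT:P1(v=0,ok=F)] out:-; bubbles=2
Tick 5: [PARSE:P3(v=3,ok=F), VALIDATE:P2(v=2,ok=F), TRANSFORM:-, EMIT:-] out:P1(v=0); bubbles=2
Tick 6: [PARSE:-, VALIDATE:P3(v=3,ok=F), TRANSFORM:P2(v=0,ok=F), EMIT:-] out:-; bubbles=2
Tick 7: [PARSE:P4(v=15,ok=F), VALIDATE:-, TRANSFORM:P3(v=0,ok=F), EMIT:P2(v=0,ok=F)] out:-; bubbles=1
Tick 8: [PARSE:P5(v=2,ok=F), VALIDATE:P4(v=15,ok=T), TRANSFORM:-, EMIT:P3(v=0,ok=F)] out:P2(v=0); bubbles=1
Tick 9: [PARSE:P6(v=10,ok=F), VALIDATE:P5(v=2,ok=F), TRANSFORM:P4(v=30,ok=T), EMIT:-] out:P3(v=0); bubbles=1
Tick 10: [PARSE:-, VALIDATE:P6(v=10,ok=F), TRANSFORM:P5(v=0,ok=F), EMIT:P4(v=30,ok=T)] out:-; bubbles=1
Tick 11: [PARSE:-, VALIDATE:-, TRANSFORM:P6(v=0,ok=F), EMIT:P5(v=0,ok=F)] out:P4(v=30); bubbles=2
Tick 12: [PARSE:-, VALIDATE:-, TRANSFORM:-, EMIT:P6(v=0,ok=F)] out:P5(v=0); bubbles=3
Tick 13: [PARSE:-, VALIDATE:-, TRANSFORM:-, EMIT:-] out:P6(v=0); bubbles=4
Total bubble-slots: 28

Answer: 28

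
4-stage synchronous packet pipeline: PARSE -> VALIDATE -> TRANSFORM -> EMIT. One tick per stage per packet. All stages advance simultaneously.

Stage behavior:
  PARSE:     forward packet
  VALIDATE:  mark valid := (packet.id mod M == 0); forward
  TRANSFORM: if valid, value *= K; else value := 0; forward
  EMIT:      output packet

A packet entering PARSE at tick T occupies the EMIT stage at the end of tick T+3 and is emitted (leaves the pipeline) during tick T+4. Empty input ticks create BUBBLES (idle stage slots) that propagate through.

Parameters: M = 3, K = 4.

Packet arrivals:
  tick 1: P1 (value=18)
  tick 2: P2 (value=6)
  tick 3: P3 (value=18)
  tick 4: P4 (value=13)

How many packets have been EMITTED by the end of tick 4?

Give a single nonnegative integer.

Answer: 0

Derivation:
Tick 1: [PARSE:P1(v=18,ok=F), VALIDATE:-, TRANSFORM:-, EMIT:-] out:-; in:P1
Tick 2: [PARSE:P2(v=6,ok=F), VALIDATE:P1(v=18,ok=F), TRANSFORM:-, EMIT:-] out:-; in:P2
Tick 3: [PARSE:P3(v=18,ok=F), VALIDATE:P2(v=6,ok=F), TRANSFORM:P1(v=0,ok=F), EMIT:-] out:-; in:P3
Tick 4: [PARSE:P4(v=13,ok=F), VALIDATE:P3(v=18,ok=T), TRANSFORM:P2(v=0,ok=F), EMIT:P1(v=0,ok=F)] out:-; in:P4
Emitted by tick 4: []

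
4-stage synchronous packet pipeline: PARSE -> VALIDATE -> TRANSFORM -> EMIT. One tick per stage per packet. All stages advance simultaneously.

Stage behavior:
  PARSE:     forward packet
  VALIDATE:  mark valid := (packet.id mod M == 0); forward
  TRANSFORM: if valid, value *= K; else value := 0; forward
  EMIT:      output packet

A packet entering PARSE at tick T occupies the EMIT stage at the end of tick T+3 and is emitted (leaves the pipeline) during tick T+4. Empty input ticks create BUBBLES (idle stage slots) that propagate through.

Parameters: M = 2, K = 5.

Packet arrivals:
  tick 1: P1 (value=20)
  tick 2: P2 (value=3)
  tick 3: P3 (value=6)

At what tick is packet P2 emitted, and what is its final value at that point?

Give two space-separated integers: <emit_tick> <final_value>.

Answer: 6 15

Derivation:
Tick 1: [PARSE:P1(v=20,ok=F), VALIDATE:-, TRANSFORM:-, EMIT:-] out:-; in:P1
Tick 2: [PARSE:P2(v=3,ok=F), VALIDATE:P1(v=20,ok=F), TRANSFORM:-, EMIT:-] out:-; in:P2
Tick 3: [PARSE:P3(v=6,ok=F), VALIDATE:P2(v=3,ok=T), TRANSFORM:P1(v=0,ok=F), EMIT:-] out:-; in:P3
Tick 4: [PARSE:-, VALIDATE:P3(v=6,ok=F), TRANSFORM:P2(v=15,ok=T), EMIT:P1(v=0,ok=F)] out:-; in:-
Tick 5: [PARSE:-, VALIDATE:-, TRANSFORM:P3(v=0,ok=F), EMIT:P2(v=15,ok=T)] out:P1(v=0); in:-
Tick 6: [PARSE:-, VALIDATE:-, TRANSFORM:-, EMIT:P3(v=0,ok=F)] out:P2(v=15); in:-
Tick 7: [PARSE:-, VALIDATE:-, TRANSFORM:-, EMIT:-] out:P3(v=0); in:-
P2: arrives tick 2, valid=True (id=2, id%2=0), emit tick 6, final value 15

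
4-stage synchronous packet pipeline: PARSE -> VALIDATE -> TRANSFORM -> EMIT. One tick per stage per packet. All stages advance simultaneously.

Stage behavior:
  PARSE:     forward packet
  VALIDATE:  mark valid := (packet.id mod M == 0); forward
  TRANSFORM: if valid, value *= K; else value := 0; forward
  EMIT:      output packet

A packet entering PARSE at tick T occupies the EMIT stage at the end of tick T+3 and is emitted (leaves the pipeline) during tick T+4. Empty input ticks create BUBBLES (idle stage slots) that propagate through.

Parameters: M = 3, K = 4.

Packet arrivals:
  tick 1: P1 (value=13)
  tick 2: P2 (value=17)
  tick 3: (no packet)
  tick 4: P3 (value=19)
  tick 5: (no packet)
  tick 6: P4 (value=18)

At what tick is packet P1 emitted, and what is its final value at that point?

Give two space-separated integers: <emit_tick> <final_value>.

Answer: 5 0

Derivation:
Tick 1: [PARSE:P1(v=13,ok=F), VALIDATE:-, TRANSFORM:-, EMIT:-] out:-; in:P1
Tick 2: [PARSE:P2(v=17,ok=F), VALIDATE:P1(v=13,ok=F), TRANSFORM:-, EMIT:-] out:-; in:P2
Tick 3: [PARSE:-, VALIDATE:P2(v=17,ok=F), TRANSFORM:P1(v=0,ok=F), EMIT:-] out:-; in:-
Tick 4: [PARSE:P3(v=19,ok=F), VALIDATE:-, TRANSFORM:P2(v=0,ok=F), EMIT:P1(v=0,ok=F)] out:-; in:P3
Tick 5: [PARSE:-, VALIDATE:P3(v=19,ok=T), TRANSFORM:-, EMIT:P2(v=0,ok=F)] out:P1(v=0); in:-
Tick 6: [PARSE:P4(v=18,ok=F), VALIDATE:-, TRANSFORM:P3(v=76,ok=T), EMIT:-] out:P2(v=0); in:P4
Tick 7: [PARSE:-, VALIDATE:P4(v=18,ok=F), TRANSFORM:-, EMIT:P3(v=76,ok=T)] out:-; in:-
Tick 8: [PARSE:-, VALIDATE:-, TRANSFORM:P4(v=0,ok=F), EMIT:-] out:P3(v=76); in:-
Tick 9: [PARSE:-, VALIDATE:-, TRANSFORM:-, EMIT:P4(v=0,ok=F)] out:-; in:-
Tick 10: [PARSE:-, VALIDATE:-, TRANSFORM:-, EMIT:-] out:P4(v=0); in:-
P1: arrives tick 1, valid=False (id=1, id%3=1), emit tick 5, final value 0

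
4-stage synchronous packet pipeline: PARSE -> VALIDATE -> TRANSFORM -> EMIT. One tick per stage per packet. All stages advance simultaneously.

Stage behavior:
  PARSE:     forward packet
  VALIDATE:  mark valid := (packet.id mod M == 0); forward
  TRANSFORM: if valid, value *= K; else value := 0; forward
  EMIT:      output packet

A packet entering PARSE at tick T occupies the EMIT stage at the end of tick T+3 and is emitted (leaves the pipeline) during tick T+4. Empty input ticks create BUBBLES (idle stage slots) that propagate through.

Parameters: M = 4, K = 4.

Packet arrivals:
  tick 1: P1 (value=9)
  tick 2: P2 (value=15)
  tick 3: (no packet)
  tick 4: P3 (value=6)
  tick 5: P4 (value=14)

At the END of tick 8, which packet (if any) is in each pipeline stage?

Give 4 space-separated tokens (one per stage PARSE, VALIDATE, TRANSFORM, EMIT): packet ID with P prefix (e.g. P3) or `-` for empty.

Tick 1: [PARSE:P1(v=9,ok=F), VALIDATE:-, TRANSFORM:-, EMIT:-] out:-; in:P1
Tick 2: [PARSE:P2(v=15,ok=F), VALIDATE:P1(v=9,ok=F), TRANSFORM:-, EMIT:-] out:-; in:P2
Tick 3: [PARSE:-, VALIDATE:P2(v=15,ok=F), TRANSFORM:P1(v=0,ok=F), EMIT:-] out:-; in:-
Tick 4: [PARSE:P3(v=6,ok=F), VALIDATE:-, TRANSFORM:P2(v=0,ok=F), EMIT:P1(v=0,ok=F)] out:-; in:P3
Tick 5: [PARSE:P4(v=14,ok=F), VALIDATE:P3(v=6,ok=F), TRANSFORM:-, EMIT:P2(v=0,ok=F)] out:P1(v=0); in:P4
Tick 6: [PARSE:-, VALIDATE:P4(v=14,ok=T), TRANSFORM:P3(v=0,ok=F), EMIT:-] out:P2(v=0); in:-
Tick 7: [PARSE:-, VALIDATE:-, TRANSFORM:P4(v=56,ok=T), EMIT:P3(v=0,ok=F)] out:-; in:-
Tick 8: [PARSE:-, VALIDATE:-, TRANSFORM:-, EMIT:P4(v=56,ok=T)] out:P3(v=0); in:-
At end of tick 8: ['-', '-', '-', 'P4']

Answer: - - - P4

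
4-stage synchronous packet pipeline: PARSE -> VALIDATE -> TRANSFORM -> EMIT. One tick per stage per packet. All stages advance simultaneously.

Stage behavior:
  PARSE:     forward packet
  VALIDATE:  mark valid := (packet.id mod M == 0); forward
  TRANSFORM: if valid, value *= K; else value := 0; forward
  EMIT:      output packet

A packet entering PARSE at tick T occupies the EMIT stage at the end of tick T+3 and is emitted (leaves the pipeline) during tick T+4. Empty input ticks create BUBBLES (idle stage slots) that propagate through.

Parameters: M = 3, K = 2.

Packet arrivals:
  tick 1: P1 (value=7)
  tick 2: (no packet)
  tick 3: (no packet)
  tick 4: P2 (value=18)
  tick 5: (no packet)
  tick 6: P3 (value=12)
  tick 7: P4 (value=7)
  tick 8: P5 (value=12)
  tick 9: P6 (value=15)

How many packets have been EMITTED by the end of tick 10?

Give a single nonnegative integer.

Tick 1: [PARSE:P1(v=7,ok=F), VALIDATE:-, TRANSFORM:-, EMIT:-] out:-; in:P1
Tick 2: [PARSE:-, VALIDATE:P1(v=7,ok=F), TRANSFORM:-, EMIT:-] out:-; in:-
Tick 3: [PARSE:-, VALIDATE:-, TRANSFORM:P1(v=0,ok=F), EMIT:-] out:-; in:-
Tick 4: [PARSE:P2(v=18,ok=F), VALIDATE:-, TRANSFORM:-, EMIT:P1(v=0,ok=F)] out:-; in:P2
Tick 5: [PARSE:-, VALIDATE:P2(v=18,ok=F), TRANSFORM:-, EMIT:-] out:P1(v=0); in:-
Tick 6: [PARSE:P3(v=12,ok=F), VALIDATE:-, TRANSFORM:P2(v=0,ok=F), EMIT:-] out:-; in:P3
Tick 7: [PARSE:P4(v=7,ok=F), VALIDATE:P3(v=12,ok=T), TRANSFORM:-, EMIT:P2(v=0,ok=F)] out:-; in:P4
Tick 8: [PARSE:P5(v=12,ok=F), VALIDATE:P4(v=7,ok=F), TRANSFORM:P3(v=24,ok=T), EMIT:-] out:P2(v=0); in:P5
Tick 9: [PARSE:P6(v=15,ok=F), VALIDATE:P5(v=12,ok=F), TRANSFORM:P4(v=0,ok=F), EMIT:P3(v=24,ok=T)] out:-; in:P6
Tick 10: [PARSE:-, VALIDATE:P6(v=15,ok=T), TRANSFORM:P5(v=0,ok=F), EMIT:P4(v=0,ok=F)] out:P3(v=24); in:-
Emitted by tick 10: ['P1', 'P2', 'P3']

Answer: 3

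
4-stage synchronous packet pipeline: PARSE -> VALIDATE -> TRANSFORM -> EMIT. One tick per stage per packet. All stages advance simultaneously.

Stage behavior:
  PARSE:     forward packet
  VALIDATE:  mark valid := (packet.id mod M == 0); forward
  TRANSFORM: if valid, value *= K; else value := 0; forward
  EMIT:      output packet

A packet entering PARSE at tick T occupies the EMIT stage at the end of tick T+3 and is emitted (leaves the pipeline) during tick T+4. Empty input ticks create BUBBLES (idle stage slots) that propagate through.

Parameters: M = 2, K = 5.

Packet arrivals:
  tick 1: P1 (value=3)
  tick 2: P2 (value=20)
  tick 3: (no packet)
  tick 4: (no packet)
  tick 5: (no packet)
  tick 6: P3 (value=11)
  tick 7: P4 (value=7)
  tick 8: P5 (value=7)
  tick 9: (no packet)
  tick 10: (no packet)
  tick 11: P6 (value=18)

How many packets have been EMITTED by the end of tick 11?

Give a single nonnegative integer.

Tick 1: [PARSE:P1(v=3,ok=F), VALIDATE:-, TRANSFORM:-, EMIT:-] out:-; in:P1
Tick 2: [PARSE:P2(v=20,ok=F), VALIDATE:P1(v=3,ok=F), TRANSFORM:-, EMIT:-] out:-; in:P2
Tick 3: [PARSE:-, VALIDATE:P2(v=20,ok=T), TRANSFORM:P1(v=0,ok=F), EMIT:-] out:-; in:-
Tick 4: [PARSE:-, VALIDATE:-, TRANSFORM:P2(v=100,ok=T), EMIT:P1(v=0,ok=F)] out:-; in:-
Tick 5: [PARSE:-, VALIDATE:-, TRANSFORM:-, EMIT:P2(v=100,ok=T)] out:P1(v=0); in:-
Tick 6: [PARSE:P3(v=11,ok=F), VALIDATE:-, TRANSFORM:-, EMIT:-] out:P2(v=100); in:P3
Tick 7: [PARSE:P4(v=7,ok=F), VALIDATE:P3(v=11,ok=F), TRANSFORM:-, EMIT:-] out:-; in:P4
Tick 8: [PARSE:P5(v=7,ok=F), VALIDATE:P4(v=7,ok=T), TRANSFORM:P3(v=0,ok=F), EMIT:-] out:-; in:P5
Tick 9: [PARSE:-, VALIDATE:P5(v=7,ok=F), TRANSFORM:P4(v=35,ok=T), EMIT:P3(v=0,ok=F)] out:-; in:-
Tick 10: [PARSE:-, VALIDATE:-, TRANSFORM:P5(v=0,ok=F), EMIT:P4(v=35,ok=T)] out:P3(v=0); in:-
Tick 11: [PARSE:P6(v=18,ok=F), VALIDATE:-, TRANSFORM:-, EMIT:P5(v=0,ok=F)] out:P4(v=35); in:P6
Emitted by tick 11: ['P1', 'P2', 'P3', 'P4']

Answer: 4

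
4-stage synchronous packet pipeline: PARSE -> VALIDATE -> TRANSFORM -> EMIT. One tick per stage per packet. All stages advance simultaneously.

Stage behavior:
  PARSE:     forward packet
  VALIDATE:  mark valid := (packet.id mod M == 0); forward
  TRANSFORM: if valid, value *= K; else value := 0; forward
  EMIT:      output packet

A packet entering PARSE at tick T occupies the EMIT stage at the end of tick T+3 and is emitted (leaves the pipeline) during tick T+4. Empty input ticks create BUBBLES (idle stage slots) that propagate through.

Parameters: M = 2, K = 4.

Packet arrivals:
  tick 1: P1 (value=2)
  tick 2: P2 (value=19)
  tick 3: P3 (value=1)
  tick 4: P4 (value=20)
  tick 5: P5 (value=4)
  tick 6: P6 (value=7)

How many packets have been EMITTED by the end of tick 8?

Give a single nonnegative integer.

Tick 1: [PARSE:P1(v=2,ok=F), VALIDATE:-, TRANSFORM:-, EMIT:-] out:-; in:P1
Tick 2: [PARSE:P2(v=19,ok=F), VALIDATE:P1(v=2,ok=F), TRANSFORM:-, EMIT:-] out:-; in:P2
Tick 3: [PARSE:P3(v=1,ok=F), VALIDATE:P2(v=19,ok=T), TRANSFORM:P1(v=0,ok=F), EMIT:-] out:-; in:P3
Tick 4: [PARSE:P4(v=20,ok=F), VALIDATE:P3(v=1,ok=F), TRANSFORM:P2(v=76,ok=T), EMIT:P1(v=0,ok=F)] out:-; in:P4
Tick 5: [PARSE:P5(v=4,ok=F), VALIDATE:P4(v=20,ok=T), TRANSFORM:P3(v=0,ok=F), EMIT:P2(v=76,ok=T)] out:P1(v=0); in:P5
Tick 6: [PARSE:P6(v=7,ok=F), VALIDATE:P5(v=4,ok=F), TRANSFORM:P4(v=80,ok=T), EMIT:P3(v=0,ok=F)] out:P2(v=76); in:P6
Tick 7: [PARSE:-, VALIDATE:P6(v=7,ok=T), TRANSFORM:P5(v=0,ok=F), EMIT:P4(v=80,ok=T)] out:P3(v=0); in:-
Tick 8: [PARSE:-, VALIDATE:-, TRANSFORM:P6(v=28,ok=T), EMIT:P5(v=0,ok=F)] out:P4(v=80); in:-
Emitted by tick 8: ['P1', 'P2', 'P3', 'P4']

Answer: 4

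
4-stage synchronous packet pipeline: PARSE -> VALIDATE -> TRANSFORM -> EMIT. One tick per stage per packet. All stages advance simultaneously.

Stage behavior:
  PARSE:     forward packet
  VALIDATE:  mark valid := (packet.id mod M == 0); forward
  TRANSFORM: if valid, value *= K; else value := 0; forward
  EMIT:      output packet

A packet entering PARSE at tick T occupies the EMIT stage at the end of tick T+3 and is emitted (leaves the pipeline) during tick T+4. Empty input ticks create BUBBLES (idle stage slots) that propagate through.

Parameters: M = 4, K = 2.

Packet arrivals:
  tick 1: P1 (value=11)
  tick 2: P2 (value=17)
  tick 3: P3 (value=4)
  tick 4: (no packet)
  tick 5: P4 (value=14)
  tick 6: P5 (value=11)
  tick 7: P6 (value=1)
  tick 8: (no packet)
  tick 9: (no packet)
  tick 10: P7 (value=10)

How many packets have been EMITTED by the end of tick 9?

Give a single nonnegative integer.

Tick 1: [PARSE:P1(v=11,ok=F), VALIDATE:-, TRANSFORM:-, EMIT:-] out:-; in:P1
Tick 2: [PARSE:P2(v=17,ok=F), VALIDATE:P1(v=11,ok=F), TRANSFORM:-, EMIT:-] out:-; in:P2
Tick 3: [PARSE:P3(v=4,ok=F), VALIDATE:P2(v=17,ok=F), TRANSFORM:P1(v=0,ok=F), EMIT:-] out:-; in:P3
Tick 4: [PARSE:-, VALIDATE:P3(v=4,ok=F), TRANSFORM:P2(v=0,ok=F), EMIT:P1(v=0,ok=F)] out:-; in:-
Tick 5: [PARSE:P4(v=14,ok=F), VALIDATE:-, TRANSFORM:P3(v=0,ok=F), EMIT:P2(v=0,ok=F)] out:P1(v=0); in:P4
Tick 6: [PARSE:P5(v=11,ok=F), VALIDATE:P4(v=14,ok=T), TRANSFORM:-, EMIT:P3(v=0,ok=F)] out:P2(v=0); in:P5
Tick 7: [PARSE:P6(v=1,ok=F), VALIDATE:P5(v=11,ok=F), TRANSFORM:P4(v=28,ok=T), EMIT:-] out:P3(v=0); in:P6
Tick 8: [PARSE:-, VALIDATE:P6(v=1,ok=F), TRANSFORM:P5(v=0,ok=F), EMIT:P4(v=28,ok=T)] out:-; in:-
Tick 9: [PARSE:-, VALIDATE:-, TRANSFORM:P6(v=0,ok=F), EMIT:P5(v=0,ok=F)] out:P4(v=28); in:-
Emitted by tick 9: ['P1', 'P2', 'P3', 'P4']

Answer: 4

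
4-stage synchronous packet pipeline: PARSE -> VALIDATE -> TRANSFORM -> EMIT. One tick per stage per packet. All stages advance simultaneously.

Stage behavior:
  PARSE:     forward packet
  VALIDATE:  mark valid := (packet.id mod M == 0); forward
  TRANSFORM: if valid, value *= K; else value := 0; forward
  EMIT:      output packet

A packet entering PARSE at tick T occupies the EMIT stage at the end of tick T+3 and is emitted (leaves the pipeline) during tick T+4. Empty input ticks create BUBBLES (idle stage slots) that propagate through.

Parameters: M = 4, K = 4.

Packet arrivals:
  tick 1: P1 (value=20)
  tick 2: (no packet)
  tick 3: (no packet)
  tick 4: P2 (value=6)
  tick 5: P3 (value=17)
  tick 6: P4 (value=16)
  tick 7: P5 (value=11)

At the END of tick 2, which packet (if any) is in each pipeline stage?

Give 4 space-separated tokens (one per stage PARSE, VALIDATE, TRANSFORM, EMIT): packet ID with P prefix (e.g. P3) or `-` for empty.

Tick 1: [PARSE:P1(v=20,ok=F), VALIDATE:-, TRANSFORM:-, EMIT:-] out:-; in:P1
Tick 2: [PARSE:-, VALIDATE:P1(v=20,ok=F), TRANSFORM:-, EMIT:-] out:-; in:-
At end of tick 2: ['-', 'P1', '-', '-']

Answer: - P1 - -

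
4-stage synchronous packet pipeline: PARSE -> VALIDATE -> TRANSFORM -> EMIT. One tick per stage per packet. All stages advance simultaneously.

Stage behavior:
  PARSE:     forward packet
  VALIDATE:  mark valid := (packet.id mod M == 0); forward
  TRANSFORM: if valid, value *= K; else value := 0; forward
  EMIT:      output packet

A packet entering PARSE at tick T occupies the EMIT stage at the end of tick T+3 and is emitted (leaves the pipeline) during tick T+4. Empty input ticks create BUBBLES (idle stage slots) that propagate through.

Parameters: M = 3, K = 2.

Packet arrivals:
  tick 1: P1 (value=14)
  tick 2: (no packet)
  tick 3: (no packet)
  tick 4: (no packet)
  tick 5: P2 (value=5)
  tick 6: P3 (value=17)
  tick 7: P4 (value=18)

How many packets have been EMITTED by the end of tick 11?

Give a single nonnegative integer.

Tick 1: [PARSE:P1(v=14,ok=F), VALIDATE:-, TRANSFORM:-, EMIT:-] out:-; in:P1
Tick 2: [PARSE:-, VALIDATE:P1(v=14,ok=F), TRANSFORM:-, EMIT:-] out:-; in:-
Tick 3: [PARSE:-, VALIDATE:-, TRANSFORM:P1(v=0,ok=F), EMIT:-] out:-; in:-
Tick 4: [PARSE:-, VALIDATE:-, TRANSFORM:-, EMIT:P1(v=0,ok=F)] out:-; in:-
Tick 5: [PARSE:P2(v=5,ok=F), VALIDATE:-, TRANSFORM:-, EMIT:-] out:P1(v=0); in:P2
Tick 6: [PARSE:P3(v=17,ok=F), VALIDATE:P2(v=5,ok=F), TRANSFORM:-, EMIT:-] out:-; in:P3
Tick 7: [PARSE:P4(v=18,ok=F), VALIDATE:P3(v=17,ok=T), TRANSFORM:P2(v=0,ok=F), EMIT:-] out:-; in:P4
Tick 8: [PARSE:-, VALIDATE:P4(v=18,ok=F), TRANSFORM:P3(v=34,ok=T), EMIT:P2(v=0,ok=F)] out:-; in:-
Tick 9: [PARSE:-, VALIDATE:-, TRANSFORM:P4(v=0,ok=F), EMIT:P3(v=34,ok=T)] out:P2(v=0); in:-
Tick 10: [PARSE:-, VALIDATE:-, TRANSFORM:-, EMIT:P4(v=0,ok=F)] out:P3(v=34); in:-
Tick 11: [PARSE:-, VALIDATE:-, TRANSFORM:-, EMIT:-] out:P4(v=0); in:-
Emitted by tick 11: ['P1', 'P2', 'P3', 'P4']

Answer: 4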